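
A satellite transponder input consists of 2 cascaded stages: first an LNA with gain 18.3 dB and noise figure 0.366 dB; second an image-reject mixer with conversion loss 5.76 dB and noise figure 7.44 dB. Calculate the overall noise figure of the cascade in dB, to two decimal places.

0.63 dB

Convert to linear (a loss of L dB is a gain of −L dB): F_i = 10^(NF_i/10), G_i = 10^(G_i,dB/10)
  Stage 1: F_1 = 10^(0.366/10) = 1.088, G_1 = 10^(18.3/10) = 67.61
  Stage 2: F_2 = 10^(7.44/10) = 5.546, G_2 = 10^(−5.76/10) = 0.2655
Friis cascade:
  F = 1.088 + (5.546 − 1)/67.61 = 1.155
NF = 10 log₁₀(1.155) = 0.63 dB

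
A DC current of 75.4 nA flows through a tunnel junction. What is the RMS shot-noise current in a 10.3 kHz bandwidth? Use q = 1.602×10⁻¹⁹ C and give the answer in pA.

I_n = √(2qI·B)
2qI·B = 2 × 1.602×10⁻¹⁹ × 7.54×10⁻⁸ × 1.03×10⁴ = 2.49×10⁻²² A²
I_n = √(2.49×10⁻²²) = 1.58×10⁻¹¹ A = 15.8 pA

15.8 pA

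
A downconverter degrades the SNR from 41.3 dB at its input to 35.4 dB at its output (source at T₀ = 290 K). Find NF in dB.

5.9 dB

NF (dB) = SNR_in(dB) − SNR_out(dB) when the source is at T₀
NF = 41.3 − 35.4 = 5.9 dB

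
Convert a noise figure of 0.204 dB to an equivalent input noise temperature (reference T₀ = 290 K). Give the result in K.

F = 10^(0.204/10) = 1.04809
T_e = (F − 1)·T₀ = (1.04809 − 1) × 290 = 13.9 K

13.9 K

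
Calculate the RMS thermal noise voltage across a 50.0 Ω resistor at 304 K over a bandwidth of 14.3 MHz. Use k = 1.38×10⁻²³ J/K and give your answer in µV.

3.46 µV

V_n = √(4kTRB)
4kTRB = 4 × 1.38×10⁻²³ × 304 × 5.00×10¹ × 1.43×10⁷ = 1.20×10⁻¹¹ V²
V_n = √(1.20×10⁻¹¹) = 3.46×10⁻⁶ V = 3.46 µV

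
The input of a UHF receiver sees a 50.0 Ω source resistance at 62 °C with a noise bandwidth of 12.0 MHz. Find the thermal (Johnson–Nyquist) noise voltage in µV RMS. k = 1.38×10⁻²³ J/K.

T = 62 °C + 273.15 = 335.15 K
V_n = √(4kTRB)
4kTRB = 4 × 1.38×10⁻²³ × 335.15 × 5.00×10¹ × 1.20×10⁷ = 1.11×10⁻¹¹ V²
V_n = √(1.11×10⁻¹¹) = 3.33×10⁻⁶ V = 3.33 µV

3.33 µV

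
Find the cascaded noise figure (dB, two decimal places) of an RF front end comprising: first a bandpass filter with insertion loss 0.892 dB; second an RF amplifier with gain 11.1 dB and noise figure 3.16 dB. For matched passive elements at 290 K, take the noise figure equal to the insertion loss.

4.05 dB

Convert to linear (a loss of L dB is a gain of −L dB): F_i = 10^(NF_i/10), G_i = 10^(G_i,dB/10)
  Stage 1: F_1 = 10^(0.892/10) = 1.228, G_1 = 10^(−0.892/10) = 0.8143
  Stage 2: F_2 = 10^(3.16/10) = 2.070, G_2 = 10^(11.1/10) = 12.88
Friis cascade:
  F = 1.228 + (2.070 − 1)/0.8143 = 2.542
NF = 10 log₁₀(2.542) = 4.05 dB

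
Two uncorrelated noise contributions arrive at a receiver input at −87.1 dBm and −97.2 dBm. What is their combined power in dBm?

−86.7 dBm

Convert to linear, add, convert back:
P₁ = 1.95×10⁻¹² W, P₂ = 1.91×10⁻¹³ W
P_tot = 2.14×10⁻¹² W → 10 log₁₀(P_tot / 10⁻³) = −86.7 dBm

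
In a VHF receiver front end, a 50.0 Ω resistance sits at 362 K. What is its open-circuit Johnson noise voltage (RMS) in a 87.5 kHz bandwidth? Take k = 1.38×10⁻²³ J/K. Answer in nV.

296 nV

V_n = √(4kTRB)
4kTRB = 4 × 1.38×10⁻²³ × 362 × 5.00×10¹ × 8.75×10⁴ = 8.74×10⁻¹⁴ V²
V_n = √(8.74×10⁻¹⁴) = 2.96×10⁻⁷ V = 296 nV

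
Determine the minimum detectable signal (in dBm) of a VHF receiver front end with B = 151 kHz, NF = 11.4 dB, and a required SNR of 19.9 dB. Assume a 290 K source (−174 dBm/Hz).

Sensitivity = −174 + 10 log₁₀(B) + NF + SNR_min
= −174 + 51.79 + 11.4 + 19.9
= −90.91 dBm → −90.9 dBm

−90.9 dBm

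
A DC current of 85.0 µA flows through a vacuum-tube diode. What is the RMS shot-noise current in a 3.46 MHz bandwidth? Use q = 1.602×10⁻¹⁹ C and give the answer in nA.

I_n = √(2qI·B)
2qI·B = 2 × 1.602×10⁻¹⁹ × 8.50×10⁻⁵ × 3.46×10⁶ = 9.42×10⁻¹⁷ A²
I_n = √(9.42×10⁻¹⁷) = 9.71×10⁻⁹ A = 9.71 nA

9.71 nA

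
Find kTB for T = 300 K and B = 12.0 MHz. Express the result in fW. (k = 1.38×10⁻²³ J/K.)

49.7 fW

P_n = kTB = 1.38×10⁻²³ × 300 × 1.20×10⁷ = 4.97×10⁻¹⁴ W = 49.7 fW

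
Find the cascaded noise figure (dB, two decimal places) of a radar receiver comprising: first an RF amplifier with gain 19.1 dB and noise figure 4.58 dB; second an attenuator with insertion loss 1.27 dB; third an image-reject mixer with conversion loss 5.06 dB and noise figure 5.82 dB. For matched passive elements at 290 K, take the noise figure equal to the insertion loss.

4.66 dB

Convert to linear (a loss of L dB is a gain of −L dB): F_i = 10^(NF_i/10), G_i = 10^(G_i,dB/10)
  Stage 1: F_1 = 10^(4.58/10) = 2.871, G_1 = 10^(19.1/10) = 81.28
  Stage 2: F_2 = 10^(1.27/10) = 1.340, G_2 = 10^(−1.27/10) = 0.7464
  Stage 3: F_3 = 10^(5.82/10) = 3.819, G_3 = 10^(−5.06/10) = 0.3119
Friis cascade:
  F = 2.871 + (1.340 − 1)/81.28 + (3.819 − 1)/60.67 = 2.921
NF = 10 log₁₀(2.921) = 4.66 dB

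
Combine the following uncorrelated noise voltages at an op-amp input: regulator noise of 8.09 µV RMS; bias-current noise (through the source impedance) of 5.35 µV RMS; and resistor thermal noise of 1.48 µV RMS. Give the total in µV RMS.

9.81 µV

Uncorrelated sources add in power (mean-square): V_tot = √(ΣV_i²)
V_tot = √[(8.09×10⁻⁶)² + (5.35×10⁻⁶)² + (1.48×10⁻⁶)²] = 9.81×10⁻⁶ V = 9.81 µV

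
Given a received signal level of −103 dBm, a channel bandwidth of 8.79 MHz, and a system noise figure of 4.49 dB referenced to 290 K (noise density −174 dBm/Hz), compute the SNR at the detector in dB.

−2.9 dB

Noise floor: N = −174 + 10 log₁₀(B) + NF
10 log₁₀(8.79×10⁶) = 69.44 dB
N = −174 + 69.44 + 4.49 = −100.07 dBm
SNR = P_sig − N = −103 − (−100.07) = −2.93 dB → −2.9 dB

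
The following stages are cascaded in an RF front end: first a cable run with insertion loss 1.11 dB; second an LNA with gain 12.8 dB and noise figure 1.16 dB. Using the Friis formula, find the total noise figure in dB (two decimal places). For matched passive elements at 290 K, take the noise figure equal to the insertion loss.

2.27 dB

Convert to linear (a loss of L dB is a gain of −L dB): F_i = 10^(NF_i/10), G_i = 10^(G_i,dB/10)
  Stage 1: F_1 = 10^(1.11/10) = 1.291, G_1 = 10^(−1.11/10) = 0.7745
  Stage 2: F_2 = 10^(1.16/10) = 1.306, G_2 = 10^(12.8/10) = 19.05
Friis cascade:
  F = 1.291 + (1.306 − 1)/0.7745 = 1.687
NF = 10 log₁₀(1.687) = 2.27 dB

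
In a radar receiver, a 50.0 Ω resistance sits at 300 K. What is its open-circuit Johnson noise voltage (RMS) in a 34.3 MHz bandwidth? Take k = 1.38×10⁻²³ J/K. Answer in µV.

5.33 µV

V_n = √(4kTRB)
4kTRB = 4 × 1.38×10⁻²³ × 300 × 5.00×10¹ × 3.43×10⁷ = 2.84×10⁻¹¹ V²
V_n = √(2.84×10⁻¹¹) = 5.33×10⁻⁶ V = 5.33 µV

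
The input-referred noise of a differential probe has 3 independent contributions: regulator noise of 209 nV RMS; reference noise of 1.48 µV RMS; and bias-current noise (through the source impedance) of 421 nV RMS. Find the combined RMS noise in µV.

1.55 µV

Uncorrelated sources add in power (mean-square): V_tot = √(ΣV_i²)
V_tot = √[(2.09×10⁻⁷)² + (1.48×10⁻⁶)² + (4.21×10⁻⁷)²] = 1.55×10⁻⁶ V = 1.55 µV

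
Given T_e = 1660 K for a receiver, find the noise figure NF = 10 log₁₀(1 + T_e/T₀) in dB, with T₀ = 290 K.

8.28 dB

F = 1 + T_e/T₀ = 1 + 1660/290 = 6.72414
NF = 10 log₁₀(6.72414) = 8.28 dB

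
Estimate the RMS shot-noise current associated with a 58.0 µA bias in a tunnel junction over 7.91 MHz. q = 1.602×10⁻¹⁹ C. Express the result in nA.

12.1 nA

I_n = √(2qI·B)
2qI·B = 2 × 1.602×10⁻¹⁹ × 5.80×10⁻⁵ × 7.91×10⁶ = 1.47×10⁻¹⁶ A²
I_n = √(1.47×10⁻¹⁶) = 1.21×10⁻⁸ A = 12.1 nA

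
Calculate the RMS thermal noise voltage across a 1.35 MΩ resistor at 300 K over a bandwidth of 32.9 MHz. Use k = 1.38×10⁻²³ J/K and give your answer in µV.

V_n = √(4kTRB)
4kTRB = 4 × 1.38×10⁻²³ × 300 × 1.35×10⁶ × 3.29×10⁷ = 7.36×10⁻⁷ V²
V_n = √(7.36×10⁻⁷) = 8.58×10⁻⁴ V = 858 µV

858 µV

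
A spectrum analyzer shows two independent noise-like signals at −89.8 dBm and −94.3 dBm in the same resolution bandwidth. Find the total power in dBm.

Convert to linear, add, convert back:
P₁ = 1.05×10⁻¹² W, P₂ = 3.72×10⁻¹³ W
P_tot = 1.42×10⁻¹² W → 10 log₁₀(P_tot / 10⁻³) = −88.5 dBm

−88.5 dBm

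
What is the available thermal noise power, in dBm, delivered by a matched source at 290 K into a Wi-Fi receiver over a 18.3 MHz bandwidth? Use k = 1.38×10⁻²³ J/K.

P_n = kTB = 1.38×10⁻²³ × 290 × 1.83×10⁷ = 7.32×10⁻¹⁴ W
In dBm: 10 log₁₀(7.32×10⁻¹⁴ / 10⁻³) = −101.4 dBm

−101.4 dBm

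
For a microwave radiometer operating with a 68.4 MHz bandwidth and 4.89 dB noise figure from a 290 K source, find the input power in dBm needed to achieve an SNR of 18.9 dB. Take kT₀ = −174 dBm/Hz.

Sensitivity = −174 + 10 log₁₀(B) + NF + SNR_min
= −174 + 78.35 + 4.89 + 18.9
= −71.86 dBm → −71.9 dBm

−71.9 dBm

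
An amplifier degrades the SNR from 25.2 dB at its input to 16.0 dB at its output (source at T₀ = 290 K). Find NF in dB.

NF (dB) = SNR_in(dB) − SNR_out(dB) when the source is at T₀
NF = 25.2 − 16.0 = 9.2 dB

9.2 dB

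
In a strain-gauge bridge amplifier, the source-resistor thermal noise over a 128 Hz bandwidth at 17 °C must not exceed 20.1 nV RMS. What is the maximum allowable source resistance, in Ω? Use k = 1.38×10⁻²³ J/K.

T = 17 °C + 273.15 = 290.15 K
Johnson–Nyquist: V_n = √(4kTRB) ⇒ R = V_n² / (4kTB)
4kTB = 4 × 1.38×10⁻²³ × 290.15 × 1.28×10² = 2.05×10⁻¹⁸
R = (2.01×10⁻⁸)² / 2.05×10⁻¹⁸ = 1.97×10² Ω = 197 Ω

197 Ω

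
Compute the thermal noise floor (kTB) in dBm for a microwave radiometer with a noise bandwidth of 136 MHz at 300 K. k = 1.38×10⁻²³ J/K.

−92.5 dBm

P_n = kTB = 1.38×10⁻²³ × 300 × 1.36×10⁸ = 5.63×10⁻¹³ W
In dBm: 10 log₁₀(5.63×10⁻¹³ / 10⁻³) = −92.5 dBm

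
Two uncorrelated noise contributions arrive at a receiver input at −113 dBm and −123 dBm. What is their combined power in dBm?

Convert to linear, add, convert back:
P₁ = 5.01×10⁻¹⁵ W, P₂ = 5.01×10⁻¹⁶ W
P_tot = 5.51×10⁻¹⁵ W → 10 log₁₀(P_tot / 10⁻³) = −112.6 dBm

−112.6 dBm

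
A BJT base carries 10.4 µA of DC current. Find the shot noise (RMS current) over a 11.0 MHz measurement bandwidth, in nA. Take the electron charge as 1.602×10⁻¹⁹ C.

I_n = √(2qI·B)
2qI·B = 2 × 1.602×10⁻¹⁹ × 1.04×10⁻⁵ × 1.10×10⁷ = 3.67×10⁻¹⁷ A²
I_n = √(3.67×10⁻¹⁷) = 6.05×10⁻⁹ A = 6.05 nA

6.05 nA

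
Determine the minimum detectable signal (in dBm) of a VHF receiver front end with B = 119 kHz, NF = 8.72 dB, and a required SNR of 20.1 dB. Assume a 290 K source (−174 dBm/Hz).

−94.4 dBm

Sensitivity = −174 + 10 log₁₀(B) + NF + SNR_min
= −174 + 50.76 + 8.72 + 20.1
= −94.42 dBm → −94.4 dBm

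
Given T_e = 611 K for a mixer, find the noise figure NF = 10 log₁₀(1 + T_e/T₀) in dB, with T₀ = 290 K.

4.92 dB

F = 1 + T_e/T₀ = 1 + 611/290 = 3.1069
NF = 10 log₁₀(3.1069) = 4.92 dB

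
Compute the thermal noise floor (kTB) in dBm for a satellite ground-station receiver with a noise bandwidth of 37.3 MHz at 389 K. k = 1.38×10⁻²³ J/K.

P_n = kTB = 1.38×10⁻²³ × 389 × 3.73×10⁷ = 2.00×10⁻¹³ W
In dBm: 10 log₁₀(2.00×10⁻¹³ / 10⁻³) = −97.0 dBm

−97.0 dBm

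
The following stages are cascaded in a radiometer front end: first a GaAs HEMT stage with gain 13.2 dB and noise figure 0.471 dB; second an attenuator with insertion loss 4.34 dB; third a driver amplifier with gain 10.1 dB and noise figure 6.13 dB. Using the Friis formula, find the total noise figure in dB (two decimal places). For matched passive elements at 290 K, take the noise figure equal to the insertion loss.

Convert to linear (a loss of L dB is a gain of −L dB): F_i = 10^(NF_i/10), G_i = 10^(G_i,dB/10)
  Stage 1: F_1 = 10^(0.471/10) = 1.115, G_1 = 10^(13.2/10) = 20.89
  Stage 2: F_2 = 10^(4.34/10) = 2.716, G_2 = 10^(−4.34/10) = 0.3681
  Stage 3: F_3 = 10^(6.13/10) = 4.102, G_3 = 10^(10.1/10) = 10.23
Friis cascade:
  F = 1.115 + (2.716 − 1)/20.89 + (4.102 − 1)/7.691 = 1.600
NF = 10 log₁₀(1.600) = 2.04 dB

2.04 dB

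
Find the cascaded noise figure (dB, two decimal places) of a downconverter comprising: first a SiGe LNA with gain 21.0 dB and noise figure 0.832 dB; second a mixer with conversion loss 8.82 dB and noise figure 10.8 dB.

1.14 dB

Convert to linear (a loss of L dB is a gain of −L dB): F_i = 10^(NF_i/10), G_i = 10^(G_i,dB/10)
  Stage 1: F_1 = 10^(0.832/10) = 1.211, G_1 = 10^(21.0/10) = 125.9
  Stage 2: F_2 = 10^(10.8/10) = 12.02, G_2 = 10^(−8.82/10) = 0.1312
Friis cascade:
  F = 1.211 + (12.02 − 1)/125.9 = 1.299
NF = 10 log₁₀(1.299) = 1.14 dB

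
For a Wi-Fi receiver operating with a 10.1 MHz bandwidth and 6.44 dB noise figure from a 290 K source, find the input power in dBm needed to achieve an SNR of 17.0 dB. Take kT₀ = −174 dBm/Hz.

−80.5 dBm

Sensitivity = −174 + 10 log₁₀(B) + NF + SNR_min
= −174 + 70.04 + 6.44 + 17.0
= −80.52 dBm → −80.5 dBm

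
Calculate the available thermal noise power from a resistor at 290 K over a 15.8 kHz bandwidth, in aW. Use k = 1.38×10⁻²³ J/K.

63.2 aW

P_n = kTB = 1.38×10⁻²³ × 290 × 1.58×10⁴ = 6.32×10⁻¹⁷ W = 63.2 aW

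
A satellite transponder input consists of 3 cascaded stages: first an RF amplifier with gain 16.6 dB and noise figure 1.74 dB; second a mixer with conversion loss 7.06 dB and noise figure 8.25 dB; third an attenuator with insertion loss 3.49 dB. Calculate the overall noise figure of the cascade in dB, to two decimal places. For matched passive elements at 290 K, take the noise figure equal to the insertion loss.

Convert to linear (a loss of L dB is a gain of −L dB): F_i = 10^(NF_i/10), G_i = 10^(G_i,dB/10)
  Stage 1: F_1 = 10^(1.74/10) = 1.493, G_1 = 10^(16.6/10) = 45.71
  Stage 2: F_2 = 10^(8.25/10) = 6.683, G_2 = 10^(−7.06/10) = 0.1968
  Stage 3: F_3 = 10^(3.49/10) = 2.234, G_3 = 10^(−3.49/10) = 0.4477
Friis cascade:
  F = 1.493 + (6.683 − 1)/45.71 + (2.234 − 1)/8.995 = 1.754
NF = 10 log₁₀(1.754) = 2.44 dB

2.44 dB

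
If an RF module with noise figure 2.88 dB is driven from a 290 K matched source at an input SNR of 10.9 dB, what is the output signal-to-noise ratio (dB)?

8.02 dB

By definition F = SNR_in/SNR_out, so in dB: SNR_out = SNR_in − NF
SNR_out = 10.9 − 2.88 = 8.02 dB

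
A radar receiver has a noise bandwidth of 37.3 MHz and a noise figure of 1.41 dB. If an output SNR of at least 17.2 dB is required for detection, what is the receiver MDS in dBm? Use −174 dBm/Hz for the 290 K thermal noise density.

Sensitivity = −174 + 10 log₁₀(B) + NF + SNR_min
= −174 + 75.72 + 1.41 + 17.2
= −79.67 dBm → −79.7 dBm

−79.7 dBm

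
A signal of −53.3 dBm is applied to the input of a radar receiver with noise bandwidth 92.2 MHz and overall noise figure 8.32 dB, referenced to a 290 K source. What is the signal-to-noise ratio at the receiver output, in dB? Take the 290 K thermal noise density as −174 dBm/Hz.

32.7 dB

Noise floor: N = −174 + 10 log₁₀(B) + NF
10 log₁₀(9.22×10⁷) = 79.65 dB
N = −174 + 79.65 + 8.32 = −86.03 dBm
SNR = P_sig − N = −53.3 − (−86.03) = 32.73 dB → 32.7 dB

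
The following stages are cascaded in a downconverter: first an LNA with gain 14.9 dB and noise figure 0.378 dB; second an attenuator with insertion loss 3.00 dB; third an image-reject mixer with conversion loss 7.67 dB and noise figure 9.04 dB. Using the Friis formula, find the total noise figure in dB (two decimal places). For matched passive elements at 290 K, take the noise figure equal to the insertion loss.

1.98 dB

Convert to linear (a loss of L dB is a gain of −L dB): F_i = 10^(NF_i/10), G_i = 10^(G_i,dB/10)
  Stage 1: F_1 = 10^(0.378/10) = 1.091, G_1 = 10^(14.9/10) = 30.90
  Stage 2: F_2 = 10^(3.00/10) = 1.995, G_2 = 10^(−3.00/10) = 0.5012
  Stage 3: F_3 = 10^(9.04/10) = 8.017, G_3 = 10^(−7.67/10) = 0.1710
Friis cascade:
  F = 1.091 + (1.995 − 1)/30.90 + (8.017 − 1)/15.49 = 1.576
NF = 10 log₁₀(1.576) = 1.98 dB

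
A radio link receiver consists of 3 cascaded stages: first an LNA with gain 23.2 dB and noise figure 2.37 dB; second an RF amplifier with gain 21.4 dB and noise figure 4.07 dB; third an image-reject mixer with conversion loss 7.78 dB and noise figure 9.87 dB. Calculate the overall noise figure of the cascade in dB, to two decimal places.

2.39 dB

Convert to linear (a loss of L dB is a gain of −L dB): F_i = 10^(NF_i/10), G_i = 10^(G_i,dB/10)
  Stage 1: F_1 = 10^(2.37/10) = 1.726, G_1 = 10^(23.2/10) = 208.9
  Stage 2: F_2 = 10^(4.07/10) = 2.553, G_2 = 10^(21.4/10) = 138.0
  Stage 3: F_3 = 10^(9.87/10) = 9.705, G_3 = 10^(−7.78/10) = 0.1667
Friis cascade:
  F = 1.726 + (2.553 − 1)/208.9 + (9.705 − 1)/2.884×10⁴ = 1.734
NF = 10 log₁₀(1.734) = 2.39 dB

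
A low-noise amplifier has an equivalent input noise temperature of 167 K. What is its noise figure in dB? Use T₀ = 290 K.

1.98 dB

F = 1 + T_e/T₀ = 1 + 167/290 = 1.57586
NF = 10 log₁₀(1.57586) = 1.98 dB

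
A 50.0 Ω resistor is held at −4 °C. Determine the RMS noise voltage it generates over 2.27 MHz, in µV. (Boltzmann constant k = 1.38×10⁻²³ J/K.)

T = −4 °C + 273.15 = 269.15 K
V_n = √(4kTRB)
4kTRB = 4 × 1.38×10⁻²³ × 269.15 × 5.00×10¹ × 2.27×10⁶ = 1.69×10⁻¹² V²
V_n = √(1.69×10⁻¹²) = 1.30×10⁻⁶ V = 1.30 µV

1.30 µV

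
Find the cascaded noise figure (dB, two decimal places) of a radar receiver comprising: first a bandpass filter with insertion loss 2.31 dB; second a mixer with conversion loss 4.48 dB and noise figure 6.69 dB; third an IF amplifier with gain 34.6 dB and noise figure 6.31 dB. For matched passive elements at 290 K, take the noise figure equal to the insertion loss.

13.73 dB

Convert to linear (a loss of L dB is a gain of −L dB): F_i = 10^(NF_i/10), G_i = 10^(G_i,dB/10)
  Stage 1: F_1 = 10^(2.31/10) = 1.702, G_1 = 10^(−2.31/10) = 0.5875
  Stage 2: F_2 = 10^(6.69/10) = 4.667, G_2 = 10^(−4.48/10) = 0.3565
  Stage 3: F_3 = 10^(6.31/10) = 4.276, G_3 = 10^(34.6/10) = 2884
Friis cascade:
  F = 1.702 + (4.667 − 1)/0.5875 + (4.276 − 1)/0.2094 = 23.59
NF = 10 log₁₀(23.59) = 13.73 dB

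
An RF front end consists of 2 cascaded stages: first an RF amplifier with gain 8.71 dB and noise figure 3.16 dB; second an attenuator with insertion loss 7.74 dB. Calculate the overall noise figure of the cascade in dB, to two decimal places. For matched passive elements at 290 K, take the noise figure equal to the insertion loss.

Convert to linear (a loss of L dB is a gain of −L dB): F_i = 10^(NF_i/10), G_i = 10^(G_i,dB/10)
  Stage 1: F_1 = 10^(3.16/10) = 2.070, G_1 = 10^(8.71/10) = 7.430
  Stage 2: F_2 = 10^(7.74/10) = 5.943, G_2 = 10^(−7.74/10) = 0.1683
Friis cascade:
  F = 2.070 + (5.943 − 1)/7.430 = 2.735
NF = 10 log₁₀(2.735) = 4.37 dB

4.37 dB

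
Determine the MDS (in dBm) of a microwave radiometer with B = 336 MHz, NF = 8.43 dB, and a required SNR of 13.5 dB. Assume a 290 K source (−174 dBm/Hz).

Sensitivity = −174 + 10 log₁₀(B) + NF + SNR_min
= −174 + 85.26 + 8.43 + 13.5
= −66.81 dBm → −66.8 dBm

−66.8 dBm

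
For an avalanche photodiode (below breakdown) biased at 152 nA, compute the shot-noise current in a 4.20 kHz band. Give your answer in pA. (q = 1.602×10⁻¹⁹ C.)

14.3 pA

I_n = √(2qI·B)
2qI·B = 2 × 1.602×10⁻¹⁹ × 1.52×10⁻⁷ × 4.20×10³ = 2.05×10⁻²² A²
I_n = √(2.05×10⁻²²) = 1.43×10⁻¹¹ A = 14.3 pA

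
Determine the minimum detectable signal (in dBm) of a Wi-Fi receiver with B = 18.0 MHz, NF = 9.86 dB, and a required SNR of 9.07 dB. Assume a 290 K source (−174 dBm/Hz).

Sensitivity = −174 + 10 log₁₀(B) + NF + SNR_min
= −174 + 72.55 + 9.86 + 9.07
= −82.52 dBm → −82.5 dBm

−82.5 dBm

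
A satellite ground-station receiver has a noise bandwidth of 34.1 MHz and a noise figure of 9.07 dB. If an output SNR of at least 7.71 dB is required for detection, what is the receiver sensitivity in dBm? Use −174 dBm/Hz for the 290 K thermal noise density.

Sensitivity = −174 + 10 log₁₀(B) + NF + SNR_min
= −174 + 75.33 + 9.07 + 7.71
= −81.89 dBm → −81.9 dBm

−81.9 dBm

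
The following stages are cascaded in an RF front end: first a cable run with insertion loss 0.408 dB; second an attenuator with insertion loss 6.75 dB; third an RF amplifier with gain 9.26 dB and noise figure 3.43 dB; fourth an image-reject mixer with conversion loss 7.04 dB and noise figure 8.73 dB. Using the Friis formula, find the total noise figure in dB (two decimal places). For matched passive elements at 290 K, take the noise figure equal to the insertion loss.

Convert to linear (a loss of L dB is a gain of −L dB): F_i = 10^(NF_i/10), G_i = 10^(G_i,dB/10)
  Stage 1: F_1 = 10^(0.408/10) = 1.098, G_1 = 10^(−0.408/10) = 0.9103
  Stage 2: F_2 = 10^(6.75/10) = 4.732, G_2 = 10^(−6.75/10) = 0.2113
  Stage 3: F_3 = 10^(3.43/10) = 2.203, G_3 = 10^(9.26/10) = 8.433
  Stage 4: F_4 = 10^(8.73/10) = 7.464, G_4 = 10^(−7.04/10) = 0.1977
Friis cascade:
  F = 1.098 + (4.732 − 1)/0.9103 + (2.203 − 1)/0.1924 + (7.464 − 1)/1.623 = 15.43
NF = 10 log₁₀(15.43) = 11.88 dB

11.88 dB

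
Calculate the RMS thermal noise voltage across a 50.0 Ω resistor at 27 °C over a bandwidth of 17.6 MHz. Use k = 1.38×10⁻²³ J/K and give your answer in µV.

T = 27 °C + 273.15 = 300.15 K
V_n = √(4kTRB)
4kTRB = 4 × 1.38×10⁻²³ × 300.15 × 5.00×10¹ × 1.76×10⁷ = 1.46×10⁻¹¹ V²
V_n = √(1.46×10⁻¹¹) = 3.82×10⁻⁶ V = 3.82 µV

3.82 µV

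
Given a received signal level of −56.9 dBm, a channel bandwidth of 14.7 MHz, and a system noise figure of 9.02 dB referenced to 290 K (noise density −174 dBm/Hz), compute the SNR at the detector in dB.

36.4 dB

Noise floor: N = −174 + 10 log₁₀(B) + NF
10 log₁₀(1.47×10⁷) = 71.67 dB
N = −174 + 71.67 + 9.02 = −93.31 dBm
SNR = P_sig − N = −56.9 − (−93.31) = 36.41 dB → 36.4 dB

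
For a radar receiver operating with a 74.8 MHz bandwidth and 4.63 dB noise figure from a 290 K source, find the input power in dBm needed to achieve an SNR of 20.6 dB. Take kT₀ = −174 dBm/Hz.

−70.0 dBm

Sensitivity = −174 + 10 log₁₀(B) + NF + SNR_min
= −174 + 78.74 + 4.63 + 20.6
= −70.03 dBm → −70.0 dBm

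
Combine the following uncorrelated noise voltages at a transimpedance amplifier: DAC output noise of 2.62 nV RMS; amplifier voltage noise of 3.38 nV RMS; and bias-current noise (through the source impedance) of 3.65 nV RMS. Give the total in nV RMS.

5.62 nV

Uncorrelated sources add in power (mean-square): V_tot = √(ΣV_i²)
V_tot = √[(2.62×10⁻⁹)² + (3.38×10⁻⁹)² + (3.65×10⁻⁹)²] = 5.62×10⁻⁹ V = 5.62 nV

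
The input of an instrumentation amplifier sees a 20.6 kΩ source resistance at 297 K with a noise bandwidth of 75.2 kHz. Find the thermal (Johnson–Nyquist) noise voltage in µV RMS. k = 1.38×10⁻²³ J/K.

V_n = √(4kTRB)
4kTRB = 4 × 1.38×10⁻²³ × 297 × 2.06×10⁴ × 7.52×10⁴ = 2.54×10⁻¹¹ V²
V_n = √(2.54×10⁻¹¹) = 5.04×10⁻⁶ V = 5.04 µV

5.04 µV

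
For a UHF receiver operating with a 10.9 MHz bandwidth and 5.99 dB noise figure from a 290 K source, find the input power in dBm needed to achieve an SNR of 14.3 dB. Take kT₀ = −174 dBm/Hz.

−83.3 dBm

Sensitivity = −174 + 10 log₁₀(B) + NF + SNR_min
= −174 + 70.37 + 5.99 + 14.3
= −83.34 dBm → −83.3 dBm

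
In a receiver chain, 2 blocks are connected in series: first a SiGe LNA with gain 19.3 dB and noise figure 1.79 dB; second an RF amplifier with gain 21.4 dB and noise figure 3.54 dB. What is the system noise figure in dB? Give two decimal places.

1.83 dB

Convert to linear (a loss of L dB is a gain of −L dB): F_i = 10^(NF_i/10), G_i = 10^(G_i,dB/10)
  Stage 1: F_1 = 10^(1.79/10) = 1.510, G_1 = 10^(19.3/10) = 85.11
  Stage 2: F_2 = 10^(3.54/10) = 2.259, G_2 = 10^(21.4/10) = 138.0
Friis cascade:
  F = 1.510 + (2.259 − 1)/85.11 = 1.525
NF = 10 log₁₀(1.525) = 1.83 dB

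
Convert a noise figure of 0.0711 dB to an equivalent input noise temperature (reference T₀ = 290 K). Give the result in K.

4.79 K

F = 10^(0.0711/10) = 1.01651
T_e = (F − 1)·T₀ = (1.01651 − 1) × 290 = 4.79 K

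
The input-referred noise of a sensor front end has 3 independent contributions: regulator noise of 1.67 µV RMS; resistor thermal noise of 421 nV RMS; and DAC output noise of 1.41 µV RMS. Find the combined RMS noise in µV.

2.23 µV

Uncorrelated sources add in power (mean-square): V_tot = √(ΣV_i²)
V_tot = √[(1.67×10⁻⁶)² + (4.21×10⁻⁷)² + (1.41×10⁻⁶)²] = 2.23×10⁻⁶ V = 2.23 µV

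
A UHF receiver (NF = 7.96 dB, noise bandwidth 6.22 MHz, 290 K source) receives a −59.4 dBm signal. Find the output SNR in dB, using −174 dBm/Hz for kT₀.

38.7 dB

Noise floor: N = −174 + 10 log₁₀(B) + NF
10 log₁₀(6.22×10⁶) = 67.94 dB
N = −174 + 67.94 + 7.96 = −98.10 dBm
SNR = P_sig − N = −59.4 − (−98.10) = 38.70 dB → 38.7 dB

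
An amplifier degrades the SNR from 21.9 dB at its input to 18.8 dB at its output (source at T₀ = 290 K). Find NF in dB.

NF (dB) = SNR_in(dB) − SNR_out(dB) when the source is at T₀
NF = 21.9 − 18.8 = 3.1 dB

3.1 dB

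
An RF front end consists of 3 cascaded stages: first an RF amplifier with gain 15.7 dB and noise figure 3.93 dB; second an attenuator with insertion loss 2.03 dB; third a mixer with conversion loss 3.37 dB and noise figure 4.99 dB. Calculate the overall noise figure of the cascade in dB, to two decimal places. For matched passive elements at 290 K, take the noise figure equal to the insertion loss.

Convert to linear (a loss of L dB is a gain of −L dB): F_i = 10^(NF_i/10), G_i = 10^(G_i,dB/10)
  Stage 1: F_1 = 10^(3.93/10) = 2.472, G_1 = 10^(15.7/10) = 37.15
  Stage 2: F_2 = 10^(2.03/10) = 1.596, G_2 = 10^(−2.03/10) = 0.6266
  Stage 3: F_3 = 10^(4.99/10) = 3.155, G_3 = 10^(−3.37/10) = 0.4603
Friis cascade:
  F = 2.472 + (1.596 − 1)/37.15 + (3.155 − 1)/23.28 = 2.580
NF = 10 log₁₀(2.580) = 4.12 dB

4.12 dB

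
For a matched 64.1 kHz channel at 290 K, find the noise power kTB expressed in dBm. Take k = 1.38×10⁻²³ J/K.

−125.9 dBm

P_n = kTB = 1.38×10⁻²³ × 290 × 6.41×10⁴ = 2.57×10⁻¹⁶ W
In dBm: 10 log₁₀(2.57×10⁻¹⁶ / 10⁻³) = −125.9 dBm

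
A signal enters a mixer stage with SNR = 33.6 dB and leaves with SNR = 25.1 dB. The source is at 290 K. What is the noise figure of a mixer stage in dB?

8.5 dB

NF (dB) = SNR_in(dB) − SNR_out(dB) when the source is at T₀
NF = 33.6 − 25.1 = 8.5 dB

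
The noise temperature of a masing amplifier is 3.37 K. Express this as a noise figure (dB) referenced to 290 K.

F = 1 + T_e/T₀ = 1 + 3.37/290 = 1.01162
NF = 10 log₁₀(1.01162) = 0.050 dB

0.050 dB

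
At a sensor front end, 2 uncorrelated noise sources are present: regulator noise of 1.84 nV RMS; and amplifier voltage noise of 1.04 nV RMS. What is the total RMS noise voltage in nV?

Uncorrelated sources add in power (mean-square): V_tot = √(ΣV_i²)
V_tot = √[(1.84×10⁻⁹)² + (1.04×10⁻⁹)²] = 2.11×10⁻⁹ V = 2.11 nV

2.11 nV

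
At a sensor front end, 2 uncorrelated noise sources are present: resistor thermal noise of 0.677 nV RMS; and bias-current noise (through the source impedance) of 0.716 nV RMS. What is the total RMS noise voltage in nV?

0.985 nV

Uncorrelated sources add in power (mean-square): V_tot = √(ΣV_i²)
V_tot = √[(6.77×10⁻¹⁰)² + (7.16×10⁻¹⁰)²] = 9.85×10⁻¹⁰ V = 0.985 nV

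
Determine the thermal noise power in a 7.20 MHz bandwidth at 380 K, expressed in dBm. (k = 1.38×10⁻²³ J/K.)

−104.2 dBm

P_n = kTB = 1.38×10⁻²³ × 380 × 7.20×10⁶ = 3.78×10⁻¹⁴ W
In dBm: 10 log₁₀(3.78×10⁻¹⁴ / 10⁻³) = −104.2 dBm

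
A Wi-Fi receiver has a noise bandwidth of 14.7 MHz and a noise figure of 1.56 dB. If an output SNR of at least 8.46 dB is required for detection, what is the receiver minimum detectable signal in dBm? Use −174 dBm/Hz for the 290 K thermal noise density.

Sensitivity = −174 + 10 log₁₀(B) + NF + SNR_min
= −174 + 71.67 + 1.56 + 8.46
= −92.31 dBm → −92.3 dBm

−92.3 dBm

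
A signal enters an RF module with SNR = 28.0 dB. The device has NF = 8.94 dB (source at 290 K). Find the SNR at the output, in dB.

By definition F = SNR_in/SNR_out, so in dB: SNR_out = SNR_in − NF
SNR_out = 28.0 − 8.94 = 19.06 dB

19.06 dB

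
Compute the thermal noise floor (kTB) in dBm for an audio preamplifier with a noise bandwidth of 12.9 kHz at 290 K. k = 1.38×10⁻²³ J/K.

−132.9 dBm

P_n = kTB = 1.38×10⁻²³ × 290 × 1.29×10⁴ = 5.16×10⁻¹⁷ W
In dBm: 10 log₁₀(5.16×10⁻¹⁷ / 10⁻³) = −132.9 dBm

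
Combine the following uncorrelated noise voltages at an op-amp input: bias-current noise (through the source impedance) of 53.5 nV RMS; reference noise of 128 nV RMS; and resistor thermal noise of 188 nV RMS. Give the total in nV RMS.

Uncorrelated sources add in power (mean-square): V_tot = √(ΣV_i²)
V_tot = √[(5.35×10⁻⁸)² + (1.28×10⁻⁷)² + (1.88×10⁻⁷)²] = 2.34×10⁻⁷ V = 234 nV

234 nV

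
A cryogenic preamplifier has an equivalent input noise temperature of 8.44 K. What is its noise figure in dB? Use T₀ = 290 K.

F = 1 + T_e/T₀ = 1 + 8.44/290 = 1.0291
NF = 10 log₁₀(1.0291) = 0.125 dB

0.125 dB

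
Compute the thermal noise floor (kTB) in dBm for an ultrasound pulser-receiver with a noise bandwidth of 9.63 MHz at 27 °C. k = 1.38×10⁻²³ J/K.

T = 27 °C + 273.15 = 300.15 K
P_n = kTB = 1.38×10⁻²³ × 300.15 × 9.63×10⁶ = 3.99×10⁻¹⁴ W
In dBm: 10 log₁₀(3.99×10⁻¹⁴ / 10⁻³) = −104.0 dBm

−104.0 dBm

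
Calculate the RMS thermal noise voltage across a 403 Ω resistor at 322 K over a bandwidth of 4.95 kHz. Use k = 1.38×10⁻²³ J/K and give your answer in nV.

188 nV

V_n = √(4kTRB)
4kTRB = 4 × 1.38×10⁻²³ × 322 × 4.03×10² × 4.95×10³ = 3.55×10⁻¹⁴ V²
V_n = √(3.55×10⁻¹⁴) = 1.88×10⁻⁷ V = 188 nV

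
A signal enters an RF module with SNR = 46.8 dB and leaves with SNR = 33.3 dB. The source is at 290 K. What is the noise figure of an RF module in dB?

NF (dB) = SNR_in(dB) − SNR_out(dB) when the source is at T₀
NF = 46.8 − 33.3 = 13.5 dB

13.5 dB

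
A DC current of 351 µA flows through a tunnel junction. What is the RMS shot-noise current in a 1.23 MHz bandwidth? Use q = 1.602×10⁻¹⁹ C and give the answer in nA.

I_n = √(2qI·B)
2qI·B = 2 × 1.602×10⁻¹⁹ × 3.51×10⁻⁴ × 1.23×10⁶ = 1.38×10⁻¹⁶ A²
I_n = √(1.38×10⁻¹⁶) = 1.18×10⁻⁸ A = 11.8 nA

11.8 nA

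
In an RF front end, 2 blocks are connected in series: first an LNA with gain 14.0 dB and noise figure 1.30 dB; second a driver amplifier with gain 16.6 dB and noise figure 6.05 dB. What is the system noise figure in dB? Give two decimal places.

1.67 dB

Convert to linear (a loss of L dB is a gain of −L dB): F_i = 10^(NF_i/10), G_i = 10^(G_i,dB/10)
  Stage 1: F_1 = 10^(1.30/10) = 1.349, G_1 = 10^(14.0/10) = 25.12
  Stage 2: F_2 = 10^(6.05/10) = 4.027, G_2 = 10^(16.6/10) = 45.71
Friis cascade:
  F = 1.349 + (4.027 − 1)/25.12 = 1.469
NF = 10 log₁₀(1.469) = 1.67 dB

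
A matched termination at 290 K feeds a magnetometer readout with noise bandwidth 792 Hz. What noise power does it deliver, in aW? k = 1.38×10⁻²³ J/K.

P_n = kTB = 1.38×10⁻²³ × 290 × 7.92×10² = 3.17×10⁻¹⁸ W = 3.17 aW

3.17 aW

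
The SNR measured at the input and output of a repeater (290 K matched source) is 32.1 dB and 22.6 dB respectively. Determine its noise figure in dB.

NF (dB) = SNR_in(dB) − SNR_out(dB) when the source is at T₀
NF = 32.1 − 22.6 = 9.5 dB

9.5 dB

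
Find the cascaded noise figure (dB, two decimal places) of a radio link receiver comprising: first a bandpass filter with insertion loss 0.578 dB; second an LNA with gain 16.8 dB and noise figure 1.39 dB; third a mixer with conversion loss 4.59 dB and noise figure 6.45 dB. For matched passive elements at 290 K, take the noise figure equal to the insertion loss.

2.19 dB

Convert to linear (a loss of L dB is a gain of −L dB): F_i = 10^(NF_i/10), G_i = 10^(G_i,dB/10)
  Stage 1: F_1 = 10^(0.578/10) = 1.142, G_1 = 10^(−0.578/10) = 0.8754
  Stage 2: F_2 = 10^(1.39/10) = 1.377, G_2 = 10^(16.8/10) = 47.86
  Stage 3: F_3 = 10^(6.45/10) = 4.416, G_3 = 10^(−4.59/10) = 0.3475
Friis cascade:
  F = 1.142 + (1.377 − 1)/0.8754 + (4.416 − 1)/41.90 = 1.655
NF = 10 log₁₀(1.655) = 2.19 dB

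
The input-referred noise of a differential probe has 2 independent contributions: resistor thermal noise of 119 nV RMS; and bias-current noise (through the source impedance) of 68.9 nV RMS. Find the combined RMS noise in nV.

138 nV

Uncorrelated sources add in power (mean-square): V_tot = √(ΣV_i²)
V_tot = √[(1.19×10⁻⁷)² + (6.89×10⁻⁸)²] = 1.38×10⁻⁷ V = 138 nV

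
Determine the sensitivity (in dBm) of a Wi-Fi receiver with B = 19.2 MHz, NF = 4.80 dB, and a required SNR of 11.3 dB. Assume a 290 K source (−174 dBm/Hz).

−85.1 dBm

Sensitivity = −174 + 10 log₁₀(B) + NF + SNR_min
= −174 + 72.83 + 4.80 + 11.3
= −85.07 dBm → −85.1 dBm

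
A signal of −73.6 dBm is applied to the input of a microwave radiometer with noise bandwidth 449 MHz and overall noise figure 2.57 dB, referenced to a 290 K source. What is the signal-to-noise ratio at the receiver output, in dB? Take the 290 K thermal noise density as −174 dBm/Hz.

11.3 dB

Noise floor: N = −174 + 10 log₁₀(B) + NF
10 log₁₀(4.49×10⁸) = 86.52 dB
N = −174 + 86.52 + 2.57 = −84.91 dBm
SNR = P_sig − N = −73.6 − (−84.91) = 11.31 dB → 11.3 dB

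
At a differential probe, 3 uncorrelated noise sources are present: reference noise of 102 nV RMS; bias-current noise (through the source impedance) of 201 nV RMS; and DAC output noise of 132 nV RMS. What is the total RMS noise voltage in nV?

Uncorrelated sources add in power (mean-square): V_tot = √(ΣV_i²)
V_tot = √[(1.02×10⁻⁷)² + (2.01×10⁻⁷)² + (1.32×10⁻⁷)²] = 2.61×10⁻⁷ V = 261 nV

261 nV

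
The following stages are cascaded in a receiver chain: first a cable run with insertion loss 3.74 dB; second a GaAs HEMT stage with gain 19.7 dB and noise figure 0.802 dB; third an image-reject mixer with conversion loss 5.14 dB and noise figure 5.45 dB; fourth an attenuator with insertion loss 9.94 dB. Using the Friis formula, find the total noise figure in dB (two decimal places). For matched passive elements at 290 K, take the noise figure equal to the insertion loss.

Convert to linear (a loss of L dB is a gain of −L dB): F_i = 10^(NF_i/10), G_i = 10^(G_i,dB/10)
  Stage 1: F_1 = 10^(3.74/10) = 2.366, G_1 = 10^(−3.74/10) = 0.4227
  Stage 2: F_2 = 10^(0.802/10) = 1.203, G_2 = 10^(19.7/10) = 93.33
  Stage 3: F_3 = 10^(5.45/10) = 3.508, G_3 = 10^(−5.14/10) = 0.3062
  Stage 4: F_4 = 10^(9.94/10) = 9.863, G_4 = 10^(−9.94/10) = 0.1014
Friis cascade:
  F = 2.366 + (1.203 − 1)/0.4227 + (3.508 − 1)/39.45 + (9.863 − 1)/12.08 = 3.643
NF = 10 log₁₀(3.643) = 5.61 dB

5.61 dB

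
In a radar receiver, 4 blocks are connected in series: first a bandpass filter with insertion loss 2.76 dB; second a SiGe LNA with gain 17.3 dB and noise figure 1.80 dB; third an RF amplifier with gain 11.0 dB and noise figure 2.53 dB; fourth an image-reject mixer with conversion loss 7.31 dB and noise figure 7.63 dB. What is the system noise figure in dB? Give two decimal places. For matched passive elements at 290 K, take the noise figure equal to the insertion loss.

Convert to linear (a loss of L dB is a gain of −L dB): F_i = 10^(NF_i/10), G_i = 10^(G_i,dB/10)
  Stage 1: F_1 = 10^(2.76/10) = 1.888, G_1 = 10^(−2.76/10) = 0.5297
  Stage 2: F_2 = 10^(1.80/10) = 1.514, G_2 = 10^(17.3/10) = 53.70
  Stage 3: F_3 = 10^(2.53/10) = 1.791, G_3 = 10^(11.0/10) = 12.59
  Stage 4: F_4 = 10^(7.63/10) = 5.794, G_4 = 10^(−7.31/10) = 0.1858
Friis cascade:
  F = 1.888 + (1.514 − 1)/0.5297 + (1.791 − 1)/28.44 + (5.794 − 1)/358.1 = 2.899
NF = 10 log₁₀(2.899) = 4.62 dB

4.62 dB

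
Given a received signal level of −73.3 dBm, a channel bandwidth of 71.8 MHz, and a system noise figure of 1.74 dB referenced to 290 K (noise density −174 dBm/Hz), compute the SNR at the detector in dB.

20.4 dB

Noise floor: N = −174 + 10 log₁₀(B) + NF
10 log₁₀(7.18×10⁷) = 78.56 dB
N = −174 + 78.56 + 1.74 = −93.70 dBm
SNR = P_sig − N = −73.3 − (−93.70) = 20.40 dB → 20.4 dB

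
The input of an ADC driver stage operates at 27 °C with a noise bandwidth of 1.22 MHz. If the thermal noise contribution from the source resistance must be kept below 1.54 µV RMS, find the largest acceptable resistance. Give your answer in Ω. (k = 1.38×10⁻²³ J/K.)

117 Ω

T = 27 °C + 273.15 = 300.15 K
Johnson–Nyquist: V_n = √(4kTRB) ⇒ R = V_n² / (4kTB)
4kTB = 4 × 1.38×10⁻²³ × 300.15 × 1.22×10⁶ = 2.02×10⁻¹⁴
R = (1.54×10⁻⁶)² / 2.02×10⁻¹⁴ = 1.17×10² Ω = 117 Ω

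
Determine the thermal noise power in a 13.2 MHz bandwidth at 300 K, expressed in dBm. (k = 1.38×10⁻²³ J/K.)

−102.6 dBm

P_n = kTB = 1.38×10⁻²³ × 300 × 1.32×10⁷ = 5.46×10⁻¹⁴ W
In dBm: 10 log₁₀(5.46×10⁻¹⁴ / 10⁻³) = −102.6 dBm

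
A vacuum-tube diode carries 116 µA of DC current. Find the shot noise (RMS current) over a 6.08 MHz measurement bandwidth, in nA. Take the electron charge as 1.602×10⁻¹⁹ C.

I_n = √(2qI·B)
2qI·B = 2 × 1.602×10⁻¹⁹ × 1.16×10⁻⁴ × 6.08×10⁶ = 2.26×10⁻¹⁶ A²
I_n = √(2.26×10⁻¹⁶) = 1.50×10⁻⁸ A = 15.0 nA

15.0 nA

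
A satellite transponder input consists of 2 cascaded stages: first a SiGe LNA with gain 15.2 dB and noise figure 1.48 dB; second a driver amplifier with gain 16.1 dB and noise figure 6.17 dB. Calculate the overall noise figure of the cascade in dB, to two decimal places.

Convert to linear (a loss of L dB is a gain of −L dB): F_i = 10^(NF_i/10), G_i = 10^(G_i,dB/10)
  Stage 1: F_1 = 10^(1.48/10) = 1.406, G_1 = 10^(15.2/10) = 33.11
  Stage 2: F_2 = 10^(6.17/10) = 4.140, G_2 = 10^(16.1/10) = 40.74
Friis cascade:
  F = 1.406 + (4.140 − 1)/33.11 = 1.501
NF = 10 log₁₀(1.501) = 1.76 dB

1.76 dB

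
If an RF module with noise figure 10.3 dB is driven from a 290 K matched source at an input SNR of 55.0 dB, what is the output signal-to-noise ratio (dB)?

44.7 dB

By definition F = SNR_in/SNR_out, so in dB: SNR_out = SNR_in − NF
SNR_out = 55.0 − 10.3 = 44.7 dB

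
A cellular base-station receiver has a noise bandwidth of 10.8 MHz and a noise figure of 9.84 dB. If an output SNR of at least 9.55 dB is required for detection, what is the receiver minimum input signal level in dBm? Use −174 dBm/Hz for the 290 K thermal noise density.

−84.3 dBm

Sensitivity = −174 + 10 log₁₀(B) + NF + SNR_min
= −174 + 70.33 + 9.84 + 9.55
= −84.28 dBm → −84.3 dBm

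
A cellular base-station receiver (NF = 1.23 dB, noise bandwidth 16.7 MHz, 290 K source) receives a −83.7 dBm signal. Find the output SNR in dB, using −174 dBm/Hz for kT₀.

Noise floor: N = −174 + 10 log₁₀(B) + NF
10 log₁₀(1.67×10⁷) = 72.23 dB
N = −174 + 72.23 + 1.23 = −100.54 dBm
SNR = P_sig − N = −83.7 − (−100.54) = 16.84 dB → 16.8 dB

16.8 dB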